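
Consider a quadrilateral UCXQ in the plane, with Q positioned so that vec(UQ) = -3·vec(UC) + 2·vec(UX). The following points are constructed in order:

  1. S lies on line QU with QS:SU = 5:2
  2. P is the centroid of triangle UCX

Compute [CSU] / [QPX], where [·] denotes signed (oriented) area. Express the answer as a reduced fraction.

[CSU]:[QPX] = 12/35

Choose coordinates U = (0, 0), C = (1, 0), X = (0, 1), Q = (-3, 2).
1. S lies on line QU with QS:SU = 5:2 ⇒ S = (-6/7, 4/7)
2. P is the centroid of triangle UCX ⇒ P = (1/3, 1/3)
2·[CSU] = 4/7, 2·[QPX] = 5/3
[CSU]:[QPX] = 4/7:5/3 = 12/35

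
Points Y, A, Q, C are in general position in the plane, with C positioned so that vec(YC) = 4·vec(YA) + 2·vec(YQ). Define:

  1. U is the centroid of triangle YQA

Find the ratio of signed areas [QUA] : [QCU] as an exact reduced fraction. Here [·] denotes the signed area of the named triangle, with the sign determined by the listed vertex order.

[QUA]:[QCU] = -1/9

Assign Y = (0, 0), A = (1, 0), Q = (0, 1), C = (4, 2) — the answer is frame-independent, so this choice is without loss of generality.
1. U is the centroid of triangle YQA ⇒ U = (1/3, 1/3)
2·[QUA] = 1/3, 2·[QCU] = -3
[QUA]:[QCU] = 1/3:-3 = -1/9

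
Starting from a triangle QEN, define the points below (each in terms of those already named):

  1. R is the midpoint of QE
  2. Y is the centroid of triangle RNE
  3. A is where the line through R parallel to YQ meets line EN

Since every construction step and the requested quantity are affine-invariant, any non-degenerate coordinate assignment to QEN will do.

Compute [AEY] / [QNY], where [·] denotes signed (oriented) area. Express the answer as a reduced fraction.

[AEY]:[QNY] = 1/15

Set Q = (0, 0), E = (1, 0), N = (0, 1); any affine frame gives the same invariant.
1. R is the midpoint of QE ⇒ R = (1/2, 0)
2. Y is the centroid of triangle RNE ⇒ Y = (1/2, 1/3)
3. A is where the line through R parallel to YQ meets line EN ⇒ A = (4/5, 1/5)
2·[AEY] = -1/30, 2·[QNY] = -1/2
[AEY]:[QNY] = -1/30:-1/2 = 1/15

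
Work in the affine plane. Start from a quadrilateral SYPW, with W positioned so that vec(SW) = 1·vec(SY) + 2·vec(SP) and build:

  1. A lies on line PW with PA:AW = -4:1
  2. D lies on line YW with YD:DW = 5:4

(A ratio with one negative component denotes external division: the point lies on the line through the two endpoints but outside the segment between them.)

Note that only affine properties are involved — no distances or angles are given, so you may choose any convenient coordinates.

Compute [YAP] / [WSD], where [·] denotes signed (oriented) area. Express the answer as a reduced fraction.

[YAP]:[WSD] = 3

Assign S = (0, 0), Y = (1, 0), P = (0, 1), W = (1, 2) — the answer is frame-independent, so this choice is without loss of generality.
1. A lies on line PW with PA:AW = -4:1 ⇒ A = (4/3, 7/3)
2. D lies on line YW with YD:DW = 5:4 ⇒ D = (1, 10/9)
2·[YAP] = 8/3, 2·[WSD] = 8/9
[YAP]:[WSD] = 8/3:8/9 = 3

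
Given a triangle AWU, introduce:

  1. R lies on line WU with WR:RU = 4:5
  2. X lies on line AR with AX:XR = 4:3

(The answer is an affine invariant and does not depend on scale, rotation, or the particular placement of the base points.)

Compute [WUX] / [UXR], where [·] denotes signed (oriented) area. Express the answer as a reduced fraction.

[WUX]:[UXR] = 9/5

Assign A = (0, 0), W = (1, 0), U = (0, 1) — the answer is frame-independent, so this choice is without loss of generality.
1. R lies on line WU with WR:RU = 4:5 ⇒ R = (5/9, 4/9)
2. X lies on line AR with AX:XR = 4:3 ⇒ X = (20/63, 16/63)
2·[WUX] = 3/7, 2·[UXR] = 5/21
[WUX]:[UXR] = 3/7:5/21 = 9/5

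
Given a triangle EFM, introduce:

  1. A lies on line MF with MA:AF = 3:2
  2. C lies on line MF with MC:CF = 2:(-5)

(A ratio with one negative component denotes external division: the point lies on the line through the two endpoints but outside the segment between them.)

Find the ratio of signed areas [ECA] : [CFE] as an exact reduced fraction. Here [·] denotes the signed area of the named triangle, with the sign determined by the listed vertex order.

Assign E = (0, 0), F = (1, 0), M = (0, 1) — the answer is frame-independent, so this choice is without loss of generality.
1. A lies on line MF with MA:AF = 3:2 ⇒ A = (3/5, 2/5)
2. C lies on line MF with MC:CF = 2:(-5) ⇒ C = (-2/3, 5/3)
2·[ECA] = -19/15, 2·[CFE] = -5/3
[ECA]:[CFE] = -19/15:-5/3 = 19/25

[ECA]:[CFE] = 19/25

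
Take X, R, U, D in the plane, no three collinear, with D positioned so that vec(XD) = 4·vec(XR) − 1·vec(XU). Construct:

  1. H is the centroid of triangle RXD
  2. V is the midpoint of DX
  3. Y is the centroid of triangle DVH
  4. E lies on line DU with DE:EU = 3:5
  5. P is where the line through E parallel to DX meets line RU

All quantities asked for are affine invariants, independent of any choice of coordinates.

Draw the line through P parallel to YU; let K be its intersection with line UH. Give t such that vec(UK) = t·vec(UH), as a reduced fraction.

Work in coordinates with X = (0, 0), R = (1, 0), U = (0, 1), D = (4, -1).
1. H is the centroid of triangle RXD ⇒ H = (5/3, -1/3)
2. V is the midpoint of DX ⇒ V = (2, -1/2)
3. Y is the centroid of triangle DVH ⇒ Y = (23/9, -11/18)
4. E lies on line DU with DE:EU = 3:5 ⇒ E = (5/2, -1/4)
5. P is where the line through E parallel to DX meets line RU ⇒ P = (5/6, 1/6)
through P parallel to YU: direction (-23/9, 29/18); meets UH at K = (425/234, -53/117)
K = U + t·(H−U) with t = 85/78

t = 85/78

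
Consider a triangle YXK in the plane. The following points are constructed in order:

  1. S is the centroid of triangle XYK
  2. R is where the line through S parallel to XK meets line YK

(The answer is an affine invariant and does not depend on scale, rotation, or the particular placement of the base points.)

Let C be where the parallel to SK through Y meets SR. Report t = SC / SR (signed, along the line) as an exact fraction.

t = 3

Assign Y = (0, 0), X = (1, 0), K = (0, 1) — the answer is frame-independent, so this choice is without loss of generality.
1. S is the centroid of triangle XYK ⇒ S = (1/3, 1/3)
2. R is where the line through S parallel to XK meets line YK ⇒ R = (0, 2/3)
through Y parallel to SK: direction (-1/3, 2/3); meets SR at C = (-2/3, 4/3)
C = S + t·(R−S) with t = 3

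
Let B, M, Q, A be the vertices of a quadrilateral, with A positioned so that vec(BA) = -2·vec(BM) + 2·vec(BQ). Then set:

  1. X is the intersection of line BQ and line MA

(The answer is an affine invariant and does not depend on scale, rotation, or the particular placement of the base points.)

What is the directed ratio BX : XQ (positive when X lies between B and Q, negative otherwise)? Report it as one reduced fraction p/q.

Work in coordinates with B = (0, 0), M = (1, 0), Q = (0, 1), A = (-2, 2).
1. X is the intersection of line BQ and line MA ⇒ X = (0, 2/3)
X = B + t·(Q−B) with t = 2/3, so BX:XQ = t:(1−t) = 2/3:1/3

BX:XQ = 2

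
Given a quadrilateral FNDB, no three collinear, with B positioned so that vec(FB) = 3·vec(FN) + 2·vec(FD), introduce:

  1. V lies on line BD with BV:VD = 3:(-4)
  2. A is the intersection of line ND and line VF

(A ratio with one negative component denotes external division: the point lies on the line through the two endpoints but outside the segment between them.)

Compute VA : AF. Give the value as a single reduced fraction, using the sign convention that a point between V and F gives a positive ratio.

Work in coordinates with F = (0, 0), N = (1, 0), D = (0, 1), B = (3, 2).
1. V lies on line BD with BV:VD = 3:(-4) ⇒ V = (12, 5)
2. A is the intersection of line ND and line VF ⇒ A = (12/17, 5/17)
A = V + t·(F−V) with t = 16/17, so VA:AF = t:(1−t) = 16/17:1/17

VA:AF = 16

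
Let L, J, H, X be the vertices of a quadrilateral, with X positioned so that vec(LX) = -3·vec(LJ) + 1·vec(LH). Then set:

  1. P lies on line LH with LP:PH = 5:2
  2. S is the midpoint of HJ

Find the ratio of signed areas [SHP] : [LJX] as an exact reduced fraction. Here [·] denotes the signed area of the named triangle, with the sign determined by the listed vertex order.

Work in coordinates with L = (0, 0), J = (1, 0), H = (0, 1), X = (-3, 1).
1. P lies on line LH with LP:PH = 5:2 ⇒ P = (0, 5/7)
2. S is the midpoint of HJ ⇒ S = (1/2, 1/2)
2·[SHP] = 1/7, 2·[LJX] = 1
[SHP]:[LJX] = 1/7:1 = 1/7

[SHP]:[LJX] = 1/7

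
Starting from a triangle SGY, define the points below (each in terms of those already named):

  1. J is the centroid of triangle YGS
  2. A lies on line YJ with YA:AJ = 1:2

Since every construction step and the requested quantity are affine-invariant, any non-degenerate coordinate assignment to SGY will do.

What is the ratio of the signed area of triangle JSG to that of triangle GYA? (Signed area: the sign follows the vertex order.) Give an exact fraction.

Choose coordinates S = (0, 0), G = (1, 0), Y = (0, 1).
1. J is the centroid of triangle YGS ⇒ J = (1/3, 1/3)
2. A lies on line YJ with YA:AJ = 1:2 ⇒ A = (1/9, 7/9)
2·[JSG] = 1/3, 2·[GYA] = 1/9
[JSG]:[GYA] = 1/3:1/9 = 3

[JSG]:[GYA] = 3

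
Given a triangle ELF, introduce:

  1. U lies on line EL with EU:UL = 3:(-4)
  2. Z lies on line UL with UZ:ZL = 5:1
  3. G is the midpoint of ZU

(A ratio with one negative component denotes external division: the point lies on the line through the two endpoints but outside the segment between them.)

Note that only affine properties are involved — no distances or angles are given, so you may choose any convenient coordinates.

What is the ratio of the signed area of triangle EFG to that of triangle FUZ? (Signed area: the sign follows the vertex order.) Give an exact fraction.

Choose coordinates E = (0, 0), L = (1, 0), F = (0, 1).
1. U lies on line EL with EU:UL = 3:(-4) ⇒ U = (-3, 0)
2. Z lies on line UL with UZ:ZL = 5:1 ⇒ Z = (1/3, 0)
3. G is the midpoint of ZU ⇒ G = (-4/3, 0)
2·[EFG] = 4/3, 2·[FUZ] = 10/3
[EFG]:[FUZ] = 4/3:10/3 = 2/5

[EFG]:[FUZ] = 2/5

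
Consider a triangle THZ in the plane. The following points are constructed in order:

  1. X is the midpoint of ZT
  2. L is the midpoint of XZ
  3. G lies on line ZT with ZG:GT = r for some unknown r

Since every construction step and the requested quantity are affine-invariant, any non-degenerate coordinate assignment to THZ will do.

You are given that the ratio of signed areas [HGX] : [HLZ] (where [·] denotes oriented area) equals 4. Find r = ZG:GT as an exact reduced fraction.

Set T = (0, 0), H = (1, 0), Z = (0, 1); any affine frame gives the same invariant.
1. X is the midpoint of ZT ⇒ X = (0, 1/2)
2. L is the midpoint of XZ ⇒ L = (0, 3/4)
3. With ZG:GT = r, write λ = r/(r+1) so G = Z + λ·(T−Z); G is affine-linear in λ
Every point depending on G is an affine combination of G and λ-independent points, so each such coordinate is linear in λ; the λ² term in each signed area is a multiple of (T−Z)×(T−Z) = 0, so 2·[HGX] and 2·[HLZ] are each linear in λ. Evaluating at λ=0 and λ=1:
  2·[HGX] = −λ + 1/2,   2·[HLZ] = -1/4
So [HGX]:[HLZ] = (−λ + 1/2) / (-1/4). Setting this equal to 4:
  −λ + 1/2 = 4·(-1/4)  ⇒  λ = 3/2
Then r = λ/(1−λ) = (3/2)/(-1/2) = -3. Check: with r = -3, G = (0, -1/2) and [HGX]:[HLZ] = 4 as required.

r = -3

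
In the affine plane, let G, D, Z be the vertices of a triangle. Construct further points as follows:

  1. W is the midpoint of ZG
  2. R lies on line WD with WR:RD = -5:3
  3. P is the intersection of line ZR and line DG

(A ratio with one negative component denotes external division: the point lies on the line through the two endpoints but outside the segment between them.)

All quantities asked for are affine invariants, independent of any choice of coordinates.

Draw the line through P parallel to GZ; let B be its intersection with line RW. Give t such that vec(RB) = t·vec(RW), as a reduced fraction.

t = 3/7

Choose coordinates G = (0, 0), D = (1, 0), Z = (0, 1).
1. W is the midpoint of ZG ⇒ W = (0, 1/2)
2. R lies on line WD with WR:RD = -5:3 ⇒ R = (5/2, -3/4)
3. P is the intersection of line ZR and line DG ⇒ P = (10/7, 0)
through P parallel to GZ: direction (0, 1); meets RW at B = (10/7, -3/14)
B = R + t·(W−R) with t = 3/7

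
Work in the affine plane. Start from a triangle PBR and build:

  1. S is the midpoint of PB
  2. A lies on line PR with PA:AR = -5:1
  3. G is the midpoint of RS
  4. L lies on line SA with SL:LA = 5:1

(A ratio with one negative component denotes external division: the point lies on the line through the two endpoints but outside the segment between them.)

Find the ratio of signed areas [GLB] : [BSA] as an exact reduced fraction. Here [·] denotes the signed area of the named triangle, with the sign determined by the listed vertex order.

[GLB]:[BSA] = 31/60

Assign P = (0, 0), B = (1, 0), R = (0, 1) — the answer is frame-independent, so this choice is without loss of generality.
1. S is the midpoint of PB ⇒ S = (1/2, 0)
2. A lies on line PR with PA:AR = -5:1 ⇒ A = (0, 5/4)
3. G is the midpoint of RS ⇒ G = (1/4, 1/2)
4. L lies on line SA with SL:LA = 5:1 ⇒ L = (1/12, 25/24)
2·[GLB] = -31/96, 2·[BSA] = -5/8
[GLB]:[BSA] = -31/96:-5/8 = 31/60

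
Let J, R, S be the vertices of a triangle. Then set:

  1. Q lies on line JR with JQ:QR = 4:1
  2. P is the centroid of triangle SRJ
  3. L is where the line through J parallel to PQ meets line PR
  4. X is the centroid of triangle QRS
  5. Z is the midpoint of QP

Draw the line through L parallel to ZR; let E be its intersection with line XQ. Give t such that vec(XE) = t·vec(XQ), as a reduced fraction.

t = -4/5

Choose coordinates J = (0, 0), R = (1, 0), S = (0, 1).
1. Q lies on line JR with JQ:QR = 4:1 ⇒ Q = (4/5, 0)
2. P is the centroid of triangle SRJ ⇒ P = (1/3, 1/3)
3. L is where the line through J parallel to PQ meets line PR ⇒ L = (-7/3, 5/3)
4. X is the centroid of triangle QRS ⇒ X = (3/5, 1/3)
5. Z is the midpoint of QP ⇒ Z = (17/30, 1/6)
through L parallel to ZR: direction (13/30, -1/6); meets XQ at E = (11/25, 3/5)
E = X + t·(Q−X) with t = -4/5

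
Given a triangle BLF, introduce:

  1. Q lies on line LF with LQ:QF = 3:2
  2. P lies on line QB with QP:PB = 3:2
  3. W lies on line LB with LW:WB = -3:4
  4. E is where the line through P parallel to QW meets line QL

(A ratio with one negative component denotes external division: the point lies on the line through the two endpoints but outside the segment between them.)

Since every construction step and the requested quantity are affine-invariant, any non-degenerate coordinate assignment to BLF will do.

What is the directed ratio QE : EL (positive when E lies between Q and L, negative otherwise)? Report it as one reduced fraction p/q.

QE:EL = 4

Choose coordinates B = (0, 0), L = (1, 0), F = (0, 1).
1. Q lies on line LF with LQ:QF = 3:2 ⇒ Q = (2/5, 3/5)
2. P lies on line QB with QP:PB = 3:2 ⇒ P = (4/25, 6/25)
3. W lies on line LB with LW:WB = -3:4 ⇒ W = (4, 0)
4. E is where the line through P parallel to QW meets line QL ⇒ E = (22/25, 3/25)
E = Q + t·(L−Q) with t = 4/5, so QE:EL = t:(1−t) = 4/5:1/5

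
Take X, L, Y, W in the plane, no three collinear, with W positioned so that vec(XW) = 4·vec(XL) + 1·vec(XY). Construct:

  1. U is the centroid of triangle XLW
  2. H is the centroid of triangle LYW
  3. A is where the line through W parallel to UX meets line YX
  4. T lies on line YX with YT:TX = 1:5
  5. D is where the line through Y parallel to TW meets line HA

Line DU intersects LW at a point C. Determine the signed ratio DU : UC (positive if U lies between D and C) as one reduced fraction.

Assign X = (0, 0), L = (1, 0), Y = (0, 1), W = (4, 1) — the answer is frame-independent, so this choice is without loss of generality.
1. U is the centroid of triangle XLW ⇒ U = (5/3, 1/3)
2. H is the centroid of triangle LYW ⇒ H = (5/3, 2/3)
3. A is where the line through W parallel to UX meets line YX ⇒ A = (0, 1/5)
4. T lies on line YX with YT:TX = 1:5 ⇒ T = (0, 5/6)
5. D is where the line through Y parallel to TW meets line HA ⇒ D = (480/143, 163/143)
line DU meets LW at C = (280/313, -11/313)
U = D + t·(C−D) with t = 313/456, so DU:UC = 313/456:143/456

DU:UC = 313/143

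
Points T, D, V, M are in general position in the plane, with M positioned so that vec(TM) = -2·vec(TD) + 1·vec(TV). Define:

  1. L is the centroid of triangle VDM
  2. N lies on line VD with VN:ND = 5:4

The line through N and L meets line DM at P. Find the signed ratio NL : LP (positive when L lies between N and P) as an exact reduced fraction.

Work in coordinates with T = (0, 0), D = (1, 0), V = (0, 1), M = (-2, 1).
1. L is the centroid of triangle VDM ⇒ L = (-1/3, 2/3)
2. N lies on line VD with VN:ND = 5:4 ⇒ N = (5/9, 4/9)
line NL meets DM at P = (-3, 4/3)
L = N + t·(P−N) with t = 1/4, so NL:LP = 1/4:3/4

NL:LP = 1/3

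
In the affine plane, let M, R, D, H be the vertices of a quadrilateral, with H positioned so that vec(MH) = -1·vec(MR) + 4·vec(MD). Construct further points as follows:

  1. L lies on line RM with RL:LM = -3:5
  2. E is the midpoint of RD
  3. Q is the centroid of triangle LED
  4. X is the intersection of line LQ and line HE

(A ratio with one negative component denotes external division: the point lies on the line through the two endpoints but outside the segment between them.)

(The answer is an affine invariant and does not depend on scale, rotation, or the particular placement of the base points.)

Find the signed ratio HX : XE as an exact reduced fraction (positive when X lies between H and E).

HX:XE = 17

Work in coordinates with M = (0, 0), R = (1, 0), D = (0, 1), H = (-1, 4).
1. L lies on line RM with RL:LM = -3:5 ⇒ L = (5/2, 0)
2. E is the midpoint of RD ⇒ E = (1/2, 1/2)
3. Q is the centroid of triangle LED ⇒ Q = (1, 1/2)
4. X is the intersection of line LQ and line HE ⇒ X = (5/12, 25/36)
X = H + t·(E−H) with t = 17/18, so HX:XE = t:(1−t) = 17/18:1/18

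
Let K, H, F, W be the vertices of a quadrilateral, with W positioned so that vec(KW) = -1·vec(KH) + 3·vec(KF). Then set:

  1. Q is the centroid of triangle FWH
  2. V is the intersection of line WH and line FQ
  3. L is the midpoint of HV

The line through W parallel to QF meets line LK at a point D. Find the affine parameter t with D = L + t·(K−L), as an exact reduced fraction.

t = 3

Assign K = (0, 0), H = (1, 0), F = (0, 1), W = (-1, 3) — the answer is frame-independent, so this choice is without loss of generality.
1. Q is the centroid of triangle FWH ⇒ Q = (0, 4/3)
2. V is the intersection of line WH and line FQ ⇒ V = (0, 3/2)
3. L is the midpoint of HV ⇒ L = (1/2, 3/4)
through W parallel to QF: direction (0, -1/3); meets LK at D = (-1, -3/2)
D = L + t·(K−L) with t = 3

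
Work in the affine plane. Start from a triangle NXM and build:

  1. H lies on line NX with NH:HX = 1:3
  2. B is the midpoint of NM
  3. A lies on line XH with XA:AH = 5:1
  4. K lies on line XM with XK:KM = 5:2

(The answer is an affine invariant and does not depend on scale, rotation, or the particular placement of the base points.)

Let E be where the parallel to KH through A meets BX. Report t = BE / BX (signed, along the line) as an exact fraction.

t = 16/41

Set N = (0, 0), X = (1, 0), M = (0, 1); any affine frame gives the same invariant.
1. H lies on line NX with NH:HX = 1:3 ⇒ H = (1/4, 0)
2. B is the midpoint of NM ⇒ B = (0, 1/2)
3. A lies on line XH with XA:AH = 5:1 ⇒ A = (3/8, 0)
4. K lies on line XM with XK:KM = 5:2 ⇒ K = (2/7, 5/7)
through A parallel to KH: direction (-1/28, -5/7); meets BX at E = (16/41, 25/82)
E = B + t·(X−B) with t = 16/41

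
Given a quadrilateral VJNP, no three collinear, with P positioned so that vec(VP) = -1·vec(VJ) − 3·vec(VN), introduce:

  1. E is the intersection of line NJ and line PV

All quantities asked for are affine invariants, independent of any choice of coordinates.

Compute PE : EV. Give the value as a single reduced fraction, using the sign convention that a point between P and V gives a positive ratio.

PE:EV = -5

Set V = (0, 0), J = (1, 0), N = (0, 1), P = (-1, -3); any affine frame gives the same invariant.
1. E is the intersection of line NJ and line PV ⇒ E = (1/4, 3/4)
E = P + t·(V−P) with t = 5/4, so PE:EV = t:(1−t) = 5/4:-1/4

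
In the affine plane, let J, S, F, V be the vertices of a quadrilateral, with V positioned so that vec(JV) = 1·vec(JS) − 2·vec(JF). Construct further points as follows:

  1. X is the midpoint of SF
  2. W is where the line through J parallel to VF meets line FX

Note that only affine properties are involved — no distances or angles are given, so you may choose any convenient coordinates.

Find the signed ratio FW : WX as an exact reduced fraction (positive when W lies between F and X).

FW:WX = -1/2

Set J = (0, 0), S = (1, 0), F = (0, 1), V = (1, -2); any affine frame gives the same invariant.
1. X is the midpoint of SF ⇒ X = (1/2, 1/2)
2. W is where the line through J parallel to VF meets line FX ⇒ W = (-1/2, 3/2)
W = F + t·(X−F) with t = -1, so FW:WX = t:(1−t) = -1:2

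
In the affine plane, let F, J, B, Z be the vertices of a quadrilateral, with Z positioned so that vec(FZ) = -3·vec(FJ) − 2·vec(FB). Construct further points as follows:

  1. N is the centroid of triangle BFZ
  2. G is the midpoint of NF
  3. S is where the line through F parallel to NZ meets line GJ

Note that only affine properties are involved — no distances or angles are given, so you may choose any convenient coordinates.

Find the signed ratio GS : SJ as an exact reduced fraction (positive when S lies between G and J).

Set F = (0, 0), J = (1, 0), B = (0, 1), Z = (-3, -2); any affine frame gives the same invariant.
1. N is the centroid of triangle BFZ ⇒ N = (-1, -1/3)
2. G is the midpoint of NF ⇒ G = (-1/2, -1/6)
3. S is where the line through F parallel to NZ meets line GJ ⇒ S = (-2/13, -5/39)
S = G + t·(J−G) with t = 3/13, so GS:SJ = t:(1−t) = 3/13:10/13

GS:SJ = 3/10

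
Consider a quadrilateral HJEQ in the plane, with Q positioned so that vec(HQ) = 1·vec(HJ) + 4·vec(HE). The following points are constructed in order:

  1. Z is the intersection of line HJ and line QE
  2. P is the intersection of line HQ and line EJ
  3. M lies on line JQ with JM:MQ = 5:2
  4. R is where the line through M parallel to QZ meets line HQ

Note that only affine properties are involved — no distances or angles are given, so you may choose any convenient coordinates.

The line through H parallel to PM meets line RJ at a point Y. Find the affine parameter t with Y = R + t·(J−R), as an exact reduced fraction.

t = -5/58

Work in coordinates with H = (0, 0), J = (1, 0), E = (0, 1), Q = (1, 4).
1. Z is the intersection of line HJ and line QE ⇒ Z = (-1/3, 0)
2. P is the intersection of line HQ and line EJ ⇒ P = (1/5, 4/5)
3. M lies on line JQ with JM:MQ = 5:2 ⇒ M = (1, 20/7)
4. R is where the line through M parallel to QZ meets line HQ ⇒ R = (-1/7, -4/7)
through H parallel to PM: direction (4/5, 72/35); meets RJ at Y = (-7/29, -18/29)
Y = R + t·(J−R) with t = -5/58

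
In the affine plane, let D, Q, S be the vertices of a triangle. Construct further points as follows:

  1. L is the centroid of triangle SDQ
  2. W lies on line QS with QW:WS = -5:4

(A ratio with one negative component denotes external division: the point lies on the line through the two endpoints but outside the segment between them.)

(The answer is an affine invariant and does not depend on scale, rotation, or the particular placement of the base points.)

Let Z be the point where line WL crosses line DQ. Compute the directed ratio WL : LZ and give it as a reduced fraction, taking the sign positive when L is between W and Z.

WL:LZ = 14

Set D = (0, 0), Q = (1, 0), S = (0, 1); any affine frame gives the same invariant.
1. L is the centroid of triangle SDQ ⇒ L = (1/3, 1/3)
2. W lies on line QS with QW:WS = -5:4 ⇒ W = (-4, 5)
line WL meets DQ at Z = (9/14, 0)
L = W + t·(Z−W) with t = 14/15, so WL:LZ = 14/15:1/15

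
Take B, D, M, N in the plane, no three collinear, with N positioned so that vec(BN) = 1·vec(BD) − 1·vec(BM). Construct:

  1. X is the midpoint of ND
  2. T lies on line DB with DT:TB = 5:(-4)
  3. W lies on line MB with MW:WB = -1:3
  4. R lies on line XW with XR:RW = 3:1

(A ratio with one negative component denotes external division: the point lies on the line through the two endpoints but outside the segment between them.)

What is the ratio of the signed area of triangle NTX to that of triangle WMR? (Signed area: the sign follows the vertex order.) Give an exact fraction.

Set B = (0, 0), D = (1, 0), M = (0, 1), N = (1, -1); any affine frame gives the same invariant.
1. X is the midpoint of ND ⇒ X = (1, -1/2)
2. T lies on line DB with DT:TB = 5:(-4) ⇒ T = (-4, 0)
3. W lies on line MB with MW:WB = -1:3 ⇒ W = (0, 3/2)
4. R lies on line XW with XR:RW = 3:1 ⇒ R = (1/4, 1)
2·[NTX] = -5/2, 2·[WMR] = 1/8
[NTX]:[WMR] = -5/2:1/8 = -20

[NTX]:[WMR] = -20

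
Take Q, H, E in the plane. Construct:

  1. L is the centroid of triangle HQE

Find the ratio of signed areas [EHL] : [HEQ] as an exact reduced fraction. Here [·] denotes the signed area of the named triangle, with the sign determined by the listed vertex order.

[EHL]:[HEQ] = -1/3

Work in coordinates with Q = (0, 0), H = (1, 0), E = (0, 1).
1. L is the centroid of triangle HQE ⇒ L = (1/3, 1/3)
2·[EHL] = -1/3, 2·[HEQ] = 1
[EHL]:[HEQ] = -1/3:1 = -1/3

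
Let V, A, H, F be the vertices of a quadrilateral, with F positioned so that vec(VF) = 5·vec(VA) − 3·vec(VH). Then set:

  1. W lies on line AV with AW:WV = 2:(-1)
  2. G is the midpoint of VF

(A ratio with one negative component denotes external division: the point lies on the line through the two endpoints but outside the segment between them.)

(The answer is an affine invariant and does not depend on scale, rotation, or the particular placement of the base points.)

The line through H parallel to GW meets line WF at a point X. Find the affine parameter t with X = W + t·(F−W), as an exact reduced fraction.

t = -10/3

Work in coordinates with V = (0, 0), A = (1, 0), H = (0, 1), F = (5, -3).
1. W lies on line AV with AW:WV = 2:(-1) ⇒ W = (-1, 0)
2. G is the midpoint of VF ⇒ G = (5/2, -3/2)
through H parallel to GW: direction (-7/2, 3/2); meets WF at X = (-21, 10)
X = W + t·(F−W) with t = -10/3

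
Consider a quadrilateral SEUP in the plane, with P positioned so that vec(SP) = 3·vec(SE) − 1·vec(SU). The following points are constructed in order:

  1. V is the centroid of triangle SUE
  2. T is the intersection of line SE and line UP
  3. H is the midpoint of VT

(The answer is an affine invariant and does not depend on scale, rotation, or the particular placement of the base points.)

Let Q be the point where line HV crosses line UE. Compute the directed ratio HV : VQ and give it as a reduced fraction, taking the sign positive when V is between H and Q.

HV:VQ = -5/4

Set S = (0, 0), E = (1, 0), U = (0, 1), P = (3, -1); any affine frame gives the same invariant.
1. V is the centroid of triangle SUE ⇒ V = (1/3, 1/3)
2. T is the intersection of line SE and line UP ⇒ T = (3/2, 0)
3. H is the midpoint of VT ⇒ H = (11/12, 1/6)
line HV meets UE at Q = (4/5, 1/5)
V = H + t·(Q−H) with t = 5, so HV:VQ = 5:-4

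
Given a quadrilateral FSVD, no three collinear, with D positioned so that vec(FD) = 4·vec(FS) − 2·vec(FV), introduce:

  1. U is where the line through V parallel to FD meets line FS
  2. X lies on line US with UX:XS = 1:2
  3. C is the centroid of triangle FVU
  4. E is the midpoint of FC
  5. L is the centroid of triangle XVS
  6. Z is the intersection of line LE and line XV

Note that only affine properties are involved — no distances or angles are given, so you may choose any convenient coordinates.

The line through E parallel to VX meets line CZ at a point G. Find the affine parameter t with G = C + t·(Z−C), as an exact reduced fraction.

t = -11/8

Work in coordinates with F = (0, 0), S = (1, 0), V = (0, 1), D = (4, -2).
1. U is where the line through V parallel to FD meets line FS ⇒ U = (2, 0)
2. X lies on line US with UX:XS = 1:2 ⇒ X = (5/3, 0)
3. C is the centroid of triangle FVU ⇒ C = (2/3, 1/3)
4. E is the midpoint of FC ⇒ E = (1/3, 1/6)
5. L is the centroid of triangle XVS ⇒ L = (8/9, 1/3)
6. Z is the intersection of line LE and line XV ⇒ Z = (28/27, 17/45)
through E parallel to VX: direction (5/3, -1); meets CZ at G = (17/108, 49/180)
G = C + t·(Z−C) with t = -11/8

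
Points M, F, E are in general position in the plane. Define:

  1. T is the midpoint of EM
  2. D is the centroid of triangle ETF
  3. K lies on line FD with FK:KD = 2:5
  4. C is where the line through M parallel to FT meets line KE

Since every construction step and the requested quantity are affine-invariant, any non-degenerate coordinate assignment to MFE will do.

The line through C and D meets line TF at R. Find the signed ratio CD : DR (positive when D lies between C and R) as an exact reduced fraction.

Choose coordinates M = (0, 0), F = (1, 0), E = (0, 1).
1. T is the midpoint of EM ⇒ T = (0, 1/2)
2. D is the centroid of triangle ETF ⇒ D = (1/3, 1/2)
3. K lies on line FD with FK:KD = 2:5 ⇒ K = (17/21, 1/7)
4. C is where the line through M parallel to FT meets line KE ⇒ C = (34/19, -17/19)
line CD meets TF at R = (53/76, 23/152)
D = C + t·(R−C) with t = 4/3, so CD:DR = 4/3:-1/3

CD:DR = -4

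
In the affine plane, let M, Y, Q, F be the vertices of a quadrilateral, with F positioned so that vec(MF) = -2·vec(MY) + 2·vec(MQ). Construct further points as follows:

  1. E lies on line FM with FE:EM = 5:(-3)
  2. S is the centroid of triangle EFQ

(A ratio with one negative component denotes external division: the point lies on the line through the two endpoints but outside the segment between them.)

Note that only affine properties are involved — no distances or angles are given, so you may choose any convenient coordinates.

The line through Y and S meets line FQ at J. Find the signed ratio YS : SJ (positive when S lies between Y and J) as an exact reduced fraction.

Set M = (0, 0), Y = (1, 0), Q = (0, 1), F = (-2, 2); any affine frame gives the same invariant.
1. E lies on line FM with FE:EM = 5:(-3) ⇒ E = (3, -3)
2. S is the centroid of triangle EFQ ⇒ S = (1/3, 0)
line YS meets FQ at J = (2, 0)
S = Y + t·(J−Y) with t = -2/3, so YS:SJ = -2/3:5/3

YS:SJ = -2/5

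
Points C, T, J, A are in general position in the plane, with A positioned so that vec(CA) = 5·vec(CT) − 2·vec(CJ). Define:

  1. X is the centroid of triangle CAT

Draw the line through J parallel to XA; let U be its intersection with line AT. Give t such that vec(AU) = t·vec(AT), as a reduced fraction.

Work in coordinates with C = (0, 0), T = (1, 0), J = (0, 1), A = (5, -2).
1. X is the centroid of triangle CAT ⇒ X = (2, -2/3)
through J parallel to XA: direction (3, -4/3); meets AT at U = (-9, 5)
U = A + t·(T−A) with t = 7/2

t = 7/2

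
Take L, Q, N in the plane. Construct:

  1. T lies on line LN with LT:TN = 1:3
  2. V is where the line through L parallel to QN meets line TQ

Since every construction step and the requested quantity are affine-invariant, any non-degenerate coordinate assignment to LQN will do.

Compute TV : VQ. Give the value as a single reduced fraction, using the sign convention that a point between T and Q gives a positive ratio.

TV:VQ = -1/4

Choose coordinates L = (0, 0), Q = (1, 0), N = (0, 1).
1. T lies on line LN with LT:TN = 1:3 ⇒ T = (0, 1/4)
2. V is where the line through L parallel to QN meets line TQ ⇒ V = (-1/3, 1/3)
V = T + t·(Q−T) with t = -1/3, so TV:VQ = t:(1−t) = -1/3:4/3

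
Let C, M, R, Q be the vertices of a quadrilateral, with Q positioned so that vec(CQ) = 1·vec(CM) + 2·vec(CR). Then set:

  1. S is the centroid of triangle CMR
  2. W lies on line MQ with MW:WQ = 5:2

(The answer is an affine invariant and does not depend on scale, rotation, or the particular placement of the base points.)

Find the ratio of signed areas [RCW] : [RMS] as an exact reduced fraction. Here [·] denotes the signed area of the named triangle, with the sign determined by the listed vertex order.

[RCW]:[RMS] = -3

Set C = (0, 0), M = (1, 0), R = (0, 1), Q = (1, 2); any affine frame gives the same invariant.
1. S is the centroid of triangle CMR ⇒ S = (1/3, 1/3)
2. W lies on line MQ with MW:WQ = 5:2 ⇒ W = (1, 10/7)
2·[RCW] = 1, 2·[RMS] = -1/3
[RCW]:[RMS] = 1:-1/3 = -3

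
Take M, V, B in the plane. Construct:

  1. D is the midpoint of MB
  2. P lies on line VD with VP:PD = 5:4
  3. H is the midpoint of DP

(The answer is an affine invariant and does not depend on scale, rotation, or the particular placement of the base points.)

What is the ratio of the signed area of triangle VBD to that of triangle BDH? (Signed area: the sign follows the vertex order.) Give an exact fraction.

Set M = (0, 0), V = (1, 0), B = (0, 1); any affine frame gives the same invariant.
1. D is the midpoint of MB ⇒ D = (0, 1/2)
2. P lies on line VD with VP:PD = 5:4 ⇒ P = (4/9, 5/18)
3. H is the midpoint of DP ⇒ H = (2/9, 7/18)
2·[VBD] = 1/2, 2·[BDH] = 1/9
[VBD]:[BDH] = 1/2:1/9 = 9/2

[VBD]:[BDH] = 9/2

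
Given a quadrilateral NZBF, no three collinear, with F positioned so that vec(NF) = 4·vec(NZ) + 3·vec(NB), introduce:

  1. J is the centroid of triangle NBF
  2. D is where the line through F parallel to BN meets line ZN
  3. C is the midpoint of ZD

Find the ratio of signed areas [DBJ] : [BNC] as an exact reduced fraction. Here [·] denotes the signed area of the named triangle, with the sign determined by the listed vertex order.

Set N = (0, 0), Z = (1, 0), B = (0, 1), F = (4, 3); any affine frame gives the same invariant.
1. J is the centroid of triangle NBF ⇒ J = (4/3, 4/3)
2. D is where the line through F parallel to BN meets line ZN ⇒ D = (4, 0)
3. C is the midpoint of ZD ⇒ C = (5/2, 0)
2·[DBJ] = -8/3, 2·[BNC] = 5/2
[DBJ]:[BNC] = -8/3:5/2 = -16/15

[DBJ]:[BNC] = -16/15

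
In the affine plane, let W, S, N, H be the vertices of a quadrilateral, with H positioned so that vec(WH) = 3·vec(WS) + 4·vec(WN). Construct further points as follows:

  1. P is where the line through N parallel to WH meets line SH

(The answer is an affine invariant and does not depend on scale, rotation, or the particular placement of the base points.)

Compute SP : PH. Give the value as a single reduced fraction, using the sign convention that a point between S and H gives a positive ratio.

Assign W = (0, 0), S = (1, 0), N = (0, 1), H = (3, 4) — the answer is frame-independent, so this choice is without loss of generality.
1. P is where the line through N parallel to WH meets line SH ⇒ P = (9/2, 7)
P = S + t·(H−S) with t = 7/4, so SP:PH = t:(1−t) = 7/4:-3/4

SP:PH = -7/3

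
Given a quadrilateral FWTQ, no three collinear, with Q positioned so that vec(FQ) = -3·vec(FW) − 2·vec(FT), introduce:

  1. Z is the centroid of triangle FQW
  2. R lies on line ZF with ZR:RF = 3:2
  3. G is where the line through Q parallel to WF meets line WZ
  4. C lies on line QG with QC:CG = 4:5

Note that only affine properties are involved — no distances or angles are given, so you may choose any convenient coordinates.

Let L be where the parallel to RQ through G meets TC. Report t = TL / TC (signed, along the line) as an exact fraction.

t = 171/301

Choose coordinates F = (0, 0), W = (1, 0), T = (0, 1), Q = (-3, -2).
1. Z is the centroid of triangle FQW ⇒ Z = (-2/3, -2/3)
2. R lies on line ZF with ZR:RF = 3:2 ⇒ R = (-4/15, -4/15)
3. G is where the line through Q parallel to WF meets line WZ ⇒ G = (-4, -2)
4. C lies on line QG with QC:CG = 4:5 ⇒ C = (-31/9, -2)
through G parallel to RQ: direction (-41/15, -26/15); meets TC at L = (-589/301, -212/301)
L = T + t·(C−T) with t = 171/301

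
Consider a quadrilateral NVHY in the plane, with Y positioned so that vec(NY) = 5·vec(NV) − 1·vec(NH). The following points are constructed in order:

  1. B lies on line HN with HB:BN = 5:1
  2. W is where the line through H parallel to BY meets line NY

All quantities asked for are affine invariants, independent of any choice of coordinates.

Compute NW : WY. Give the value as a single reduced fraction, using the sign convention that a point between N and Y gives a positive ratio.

NW:WY = -6/5

Set N = (0, 0), V = (1, 0), H = (0, 1), Y = (5, -1); any affine frame gives the same invariant.
1. B lies on line HN with HB:BN = 5:1 ⇒ B = (0, 1/6)
2. W is where the line through H parallel to BY meets line NY ⇒ W = (30, -6)
W = N + t·(Y−N) with t = 6, so NW:WY = t:(1−t) = 6:-5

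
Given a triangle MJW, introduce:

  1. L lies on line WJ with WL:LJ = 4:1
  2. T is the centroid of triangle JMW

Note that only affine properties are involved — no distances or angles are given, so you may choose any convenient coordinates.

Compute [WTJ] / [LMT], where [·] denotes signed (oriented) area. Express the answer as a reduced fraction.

[WTJ]:[LMT] = -5/3

Work in coordinates with M = (0, 0), J = (1, 0), W = (0, 1).
1. L lies on line WJ with WL:LJ = 4:1 ⇒ L = (4/5, 1/5)
2. T is the centroid of triangle JMW ⇒ T = (1/3, 1/3)
2·[WTJ] = 1/3, 2·[LMT] = -1/5
[WTJ]:[LMT] = 1/3:-1/5 = -5/3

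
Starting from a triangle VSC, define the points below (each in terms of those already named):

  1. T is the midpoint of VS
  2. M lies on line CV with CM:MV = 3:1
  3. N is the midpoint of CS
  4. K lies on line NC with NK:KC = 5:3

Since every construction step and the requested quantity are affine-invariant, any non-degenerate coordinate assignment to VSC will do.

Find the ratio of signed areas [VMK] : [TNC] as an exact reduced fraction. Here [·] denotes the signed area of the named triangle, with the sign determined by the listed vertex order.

Set V = (0, 0), S = (1, 0), C = (0, 1); any affine frame gives the same invariant.
1. T is the midpoint of VS ⇒ T = (1/2, 0)
2. M lies on line CV with CM:MV = 3:1 ⇒ M = (0, 1/4)
3. N is the midpoint of CS ⇒ N = (1/2, 1/2)
4. K lies on line NC with NK:KC = 5:3 ⇒ K = (3/16, 13/16)
2·[VMK] = -3/64, 2·[TNC] = 1/4
[VMK]:[TNC] = -3/64:1/4 = -3/16

[VMK]:[TNC] = -3/16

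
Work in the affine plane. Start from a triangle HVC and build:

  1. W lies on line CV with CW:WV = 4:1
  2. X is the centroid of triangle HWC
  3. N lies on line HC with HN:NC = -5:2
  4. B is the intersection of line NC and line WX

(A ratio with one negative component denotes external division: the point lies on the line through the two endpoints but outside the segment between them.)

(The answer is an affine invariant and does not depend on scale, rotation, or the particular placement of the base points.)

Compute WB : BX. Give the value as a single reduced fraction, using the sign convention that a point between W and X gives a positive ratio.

Assign H = (0, 0), V = (1, 0), C = (0, 1) — the answer is frame-independent, so this choice is without loss of generality.
1. W lies on line CV with CW:WV = 4:1 ⇒ W = (4/5, 1/5)
2. X is the centroid of triangle HWC ⇒ X = (4/15, 2/5)
3. N lies on line HC with HN:NC = -5:2 ⇒ N = (0, 5/3)
4. B is the intersection of line NC and line WX ⇒ B = (0, 1/2)
B = W + t·(X−W) with t = 3/2, so WB:BX = t:(1−t) = 3/2:-1/2

WB:BX = -3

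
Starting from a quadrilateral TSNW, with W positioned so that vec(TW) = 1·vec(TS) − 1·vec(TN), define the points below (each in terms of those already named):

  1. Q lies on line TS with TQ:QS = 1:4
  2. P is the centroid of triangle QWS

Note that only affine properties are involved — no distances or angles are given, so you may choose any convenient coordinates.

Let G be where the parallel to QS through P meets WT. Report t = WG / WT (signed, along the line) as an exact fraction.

Assign T = (0, 0), S = (1, 0), N = (0, 1), W = (1, -1) — the answer is frame-independent, so this choice is without loss of generality.
1. Q lies on line TS with TQ:QS = 1:4 ⇒ Q = (1/5, 0)
2. P is the centroid of triangle QWS ⇒ P = (11/15, -1/3)
through P parallel to QS: direction (4/5, 0); meets WT at G = (1/3, -1/3)
G = W + t·(T−W) with t = 2/3

t = 2/3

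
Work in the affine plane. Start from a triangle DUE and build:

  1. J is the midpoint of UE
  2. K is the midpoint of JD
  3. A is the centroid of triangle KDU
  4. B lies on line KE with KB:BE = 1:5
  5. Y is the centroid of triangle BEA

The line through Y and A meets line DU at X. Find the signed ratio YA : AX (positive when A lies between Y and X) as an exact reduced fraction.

YA:AX = 29/6

Set D = (0, 0), U = (1, 0), E = (0, 1); any affine frame gives the same invariant.
1. J is the midpoint of UE ⇒ J = (1/2, 1/2)
2. K is the midpoint of JD ⇒ K = (1/4, 1/4)
3. A is the centroid of triangle KDU ⇒ A = (5/12, 1/12)
4. B lies on line KE with KB:BE = 1:5 ⇒ B = (5/24, 3/8)
5. Y is the centroid of triangle BEA ⇒ Y = (5/24, 35/72)
line YA meets DU at X = (40/87, 0)
A = Y + t·(X−Y) with t = 29/35, so YA:AX = 29/35:6/35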